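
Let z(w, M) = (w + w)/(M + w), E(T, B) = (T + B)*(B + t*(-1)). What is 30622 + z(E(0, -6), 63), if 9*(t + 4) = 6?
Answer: 2419170/79 ≈ 30622.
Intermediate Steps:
t = -10/3 (t = -4 + (⅑)*6 = -4 + ⅔ = -10/3 ≈ -3.3333)
E(T, B) = (10/3 + B)*(B + T) (E(T, B) = (T + B)*(B - 10/3*(-1)) = (B + T)*(B + 10/3) = (B + T)*(10/3 + B) = (10/3 + B)*(B + T))
z(w, M) = 2*w/(M + w) (z(w, M) = (2*w)/(M + w) = 2*w/(M + w))
30622 + z(E(0, -6), 63) = 30622 + 2*((-6)² + (10/3)*(-6) + (10/3)*0 - 6*0)/(63 + ((-6)² + (10/3)*(-6) + (10/3)*0 - 6*0)) = 30622 + 2*(36 - 20 + 0 + 0)/(63 + (36 - 20 + 0 + 0)) = 30622 + 2*16/(63 + 16) = 30622 + 2*16/79 = 30622 + 2*16*(1/79) = 30622 + 32/79 = 2419170/79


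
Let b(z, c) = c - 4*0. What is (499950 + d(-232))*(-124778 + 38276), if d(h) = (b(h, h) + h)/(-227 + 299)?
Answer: -129738352328/3 ≈ -4.3246e+10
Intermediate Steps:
b(z, c) = c (b(z, c) = c + 0 = c)
d(h) = h/36 (d(h) = (h + h)/(-227 + 299) = (2*h)/72 = (2*h)*(1/72) = h/36)
(499950 + d(-232))*(-124778 + 38276) = (499950 + (1/36)*(-232))*(-124778 + 38276) = (499950 - 58/9)*(-86502) = (4499492/9)*(-86502) = -129738352328/3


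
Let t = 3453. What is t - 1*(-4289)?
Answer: 7742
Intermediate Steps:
t - 1*(-4289) = 3453 - 1*(-4289) = 3453 + 4289 = 7742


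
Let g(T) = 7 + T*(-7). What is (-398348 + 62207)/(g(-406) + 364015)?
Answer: -112047/122288 ≈ -0.91625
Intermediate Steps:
g(T) = 7 - 7*T
(-398348 + 62207)/(g(-406) + 364015) = (-398348 + 62207)/((7 - 7*(-406)) + 364015) = -336141/((7 + 2842) + 364015) = -336141/(2849 + 364015) = -336141/366864 = -336141*1/366864 = -112047/122288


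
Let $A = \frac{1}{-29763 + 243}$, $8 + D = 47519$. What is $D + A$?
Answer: $\frac{1402524719}{29520} \approx 47511.0$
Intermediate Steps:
$D = 47511$ ($D = -8 + 47519 = 47511$)
$A = - \frac{1}{29520}$ ($A = \frac{1}{-29520} = - \frac{1}{29520} \approx -3.3875 \cdot 10^{-5}$)
$D + A = 47511 - \frac{1}{29520} = \frac{1402524719}{29520}$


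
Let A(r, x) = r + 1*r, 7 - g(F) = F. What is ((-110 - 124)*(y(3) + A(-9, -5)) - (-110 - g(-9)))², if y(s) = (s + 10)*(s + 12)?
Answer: 1705029264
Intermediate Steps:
g(F) = 7 - F
A(r, x) = 2*r (A(r, x) = r + r = 2*r)
y(s) = (10 + s)*(12 + s)
((-110 - 124)*(y(3) + A(-9, -5)) - (-110 - g(-9)))² = ((-110 - 124)*((120 + 3² + 22*3) + 2*(-9)) - (-110 - (7 - 1*(-9))))² = (-234*((120 + 9 + 66) - 18) - (-110 - (7 + 9)))² = (-234*(195 - 18) - (-110 - 1*16))² = (-234*177 - (-110 - 16))² = (-41418 - 1*(-126))² = (-41418 + 126)² = (-41292)² = 1705029264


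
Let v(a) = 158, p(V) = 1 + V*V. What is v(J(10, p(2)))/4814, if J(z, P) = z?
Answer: 79/2407 ≈ 0.032821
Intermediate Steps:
p(V) = 1 + V**2
v(J(10, p(2)))/4814 = 158/4814 = 158*(1/4814) = 79/2407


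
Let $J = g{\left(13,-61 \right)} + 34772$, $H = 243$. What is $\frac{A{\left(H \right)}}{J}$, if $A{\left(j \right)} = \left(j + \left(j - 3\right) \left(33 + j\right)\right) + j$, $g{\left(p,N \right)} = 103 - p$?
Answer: $\frac{33363}{17431} \approx 1.914$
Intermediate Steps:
$A{\left(j \right)} = 2 j + \left(-3 + j\right) \left(33 + j\right)$ ($A{\left(j \right)} = \left(j + \left(-3 + j\right) \left(33 + j\right)\right) + j = 2 j + \left(-3 + j\right) \left(33 + j\right)$)
$J = 34862$ ($J = \left(103 - 13\right) + 34772 = 90 + 34772 = 34862$)
$\frac{A{\left(H \right)}}{J} = \frac{-99 + 243^{2} + 32 \cdot 243}{34862} = \left(-99 + 59049 + 7776\right) \frac{1}{34862} = 66726 \cdot \frac{1}{34862} = \frac{33363}{17431}$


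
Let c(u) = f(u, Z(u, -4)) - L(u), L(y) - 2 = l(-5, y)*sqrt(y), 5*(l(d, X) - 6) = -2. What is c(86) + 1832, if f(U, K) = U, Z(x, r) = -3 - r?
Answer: 1916 - 28*sqrt(86)/5 ≈ 1864.1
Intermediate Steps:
l(d, X) = 28/5 (l(d, X) = 6 + (1/5)*(-2) = 6 - 2/5 = 28/5)
L(y) = 2 + 28*sqrt(y)/5
c(u) = -2 + u - 28*sqrt(u)/5 (c(u) = u - (2 + 28*sqrt(u)/5) = u + (-2 - 28*sqrt(u)/5) = -2 + u - 28*sqrt(u)/5)
c(86) + 1832 = (-2 + 86 - 28*sqrt(86)/5) + 1832 = (84 - 28*sqrt(86)/5) + 1832 = 1916 - 28*sqrt(86)/5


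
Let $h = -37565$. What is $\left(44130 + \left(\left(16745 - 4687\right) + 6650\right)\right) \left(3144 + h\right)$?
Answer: $-2162946798$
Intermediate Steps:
$\left(44130 + \left(\left(16745 - 4687\right) + 6650\right)\right) \left(3144 + h\right) = \left(44130 + \left(\left(16745 - 4687\right) + 6650\right)\right) \left(3144 - 37565\right) = \left(44130 + \left(12058 + 6650\right)\right) \left(-34421\right) = \left(44130 + 18708\right) \left(-34421\right) = 62838 \left(-34421\right) = -2162946798$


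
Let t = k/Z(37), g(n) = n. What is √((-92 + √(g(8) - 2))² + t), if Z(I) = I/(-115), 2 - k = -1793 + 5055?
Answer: √(25466730 - 251896*√6)/37 ≈ 134.73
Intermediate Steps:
k = -3260 (k = 2 - (-1793 + 5055) = 2 - 1*3262 = 2 - 3262 = -3260)
Z(I) = -I/115 (Z(I) = I*(-1/115) = -I/115)
t = 374900/37 (t = -3260/((-1/115*37)) = -3260/(-37/115) = -3260*(-115/37) = 374900/37 ≈ 10132.)
√((-92 + √(g(8) - 2))² + t) = √((-92 + √(8 - 2))² + 374900/37) = √((-92 + √6)² + 374900/37) = √(374900/37 + (-92 + √6)²)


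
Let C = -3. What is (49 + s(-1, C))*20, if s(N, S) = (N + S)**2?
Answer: 1300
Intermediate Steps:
(49 + s(-1, C))*20 = (49 + (-1 - 3)**2)*20 = (49 + (-4)**2)*20 = (49 + 16)*20 = 65*20 = 1300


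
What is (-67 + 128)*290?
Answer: 17690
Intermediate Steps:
(-67 + 128)*290 = 61*290 = 17690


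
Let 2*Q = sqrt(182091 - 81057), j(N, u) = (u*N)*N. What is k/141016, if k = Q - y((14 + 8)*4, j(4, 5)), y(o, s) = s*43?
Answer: -430/17627 + 3*sqrt(11226)/282032 ≈ -0.023267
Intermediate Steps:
j(N, u) = u*N**2 (j(N, u) = (N*u)*N = u*N**2)
Q = 3*sqrt(11226)/2 (Q = sqrt(182091 - 81057)/2 = sqrt(101034)/2 = (3*sqrt(11226))/2 = 3*sqrt(11226)/2 ≈ 158.93)
y(o, s) = 43*s
k = -3440 + 3*sqrt(11226)/2 (k = 3*sqrt(11226)/2 - 43*5*4**2 = 3*sqrt(11226)/2 - 43*5*16 = 3*sqrt(11226)/2 - 43*80 = 3*sqrt(11226)/2 - 1*3440 = 3*sqrt(11226)/2 - 3440 = -3440 + 3*sqrt(11226)/2 ≈ -3281.1)
k/141016 = (-3440 + 3*sqrt(11226)/2)/141016 = (-3440 + 3*sqrt(11226)/2)*(1/141016) = -430/17627 + 3*sqrt(11226)/282032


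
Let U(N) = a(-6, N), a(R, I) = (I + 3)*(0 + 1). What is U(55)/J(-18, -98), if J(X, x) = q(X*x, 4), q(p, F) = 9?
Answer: 58/9 ≈ 6.4444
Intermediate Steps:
J(X, x) = 9
a(R, I) = 3 + I (a(R, I) = (3 + I)*1 = 3 + I)
U(N) = 3 + N
U(55)/J(-18, -98) = (3 + 55)/9 = 58*(⅑) = 58/9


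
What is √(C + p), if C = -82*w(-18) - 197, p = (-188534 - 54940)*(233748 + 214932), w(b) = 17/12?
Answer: I*√3932708926794/6 ≈ 3.3052e+5*I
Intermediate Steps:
w(b) = 17/12 (w(b) = 17*(1/12) = 17/12)
p = -109241914320 (p = -243474*448680 = -109241914320)
C = -1879/6 (C = -82*17/12 - 197 = -697/6 - 197 = -1879/6 ≈ -313.17)
√(C + p) = √(-1879/6 - 109241914320) = √(-655451487799/6) = I*√3932708926794/6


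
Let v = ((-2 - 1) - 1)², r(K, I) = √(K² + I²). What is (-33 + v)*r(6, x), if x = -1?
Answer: -17*√37 ≈ -103.41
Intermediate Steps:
r(K, I) = √(I² + K²)
v = 16 (v = (-3 - 1)² = (-4)² = 16)
(-33 + v)*r(6, x) = (-33 + 16)*√((-1)² + 6²) = -17*√(1 + 36) = -17*√37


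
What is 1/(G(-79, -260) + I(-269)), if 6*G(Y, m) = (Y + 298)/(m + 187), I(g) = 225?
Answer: 2/449 ≈ 0.0044543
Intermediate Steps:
G(Y, m) = (298 + Y)/(6*(187 + m)) (G(Y, m) = ((Y + 298)/(m + 187))/6 = ((298 + Y)/(187 + m))/6 = (298 + Y)/(6*(187 + m)))
1/(G(-79, -260) + I(-269)) = 1/((298 - 79)/(6*(187 - 260)) + 225) = 1/((1/6)*219/(-73) + 225) = 1/((1/6)*(-1/73)*219 + 225) = 1/(-1/2 + 225) = 1/(449/2) = 2/449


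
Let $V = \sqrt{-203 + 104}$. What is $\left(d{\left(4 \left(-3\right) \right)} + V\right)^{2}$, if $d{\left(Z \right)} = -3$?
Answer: $9 \left(1 - i \sqrt{11}\right)^{2} \approx -90.0 - 59.699 i$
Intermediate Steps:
$V = 3 i \sqrt{11}$ ($V = \sqrt{-99} = 3 i \sqrt{11} \approx 9.9499 i$)
$\left(d{\left(4 \left(-3\right) \right)} + V\right)^{2} = \left(-3 + 3 i \sqrt{11}\right)^{2}$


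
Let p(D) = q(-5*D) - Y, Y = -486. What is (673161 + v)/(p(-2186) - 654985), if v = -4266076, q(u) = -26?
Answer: 718583/130905 ≈ 5.4893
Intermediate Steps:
p(D) = 460 (p(D) = -26 - 1*(-486) = -26 + 486 = 460)
(673161 + v)/(p(-2186) - 654985) = (673161 - 4266076)/(460 - 654985) = -3592915/(-654525) = -3592915*(-1/654525) = 718583/130905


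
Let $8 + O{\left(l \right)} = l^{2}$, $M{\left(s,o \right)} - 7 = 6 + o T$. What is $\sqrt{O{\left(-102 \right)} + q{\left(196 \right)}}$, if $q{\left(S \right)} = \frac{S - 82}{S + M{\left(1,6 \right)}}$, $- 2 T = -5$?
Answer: $\frac{\sqrt{8150863}}{28} \approx 101.96$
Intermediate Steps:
$T = \frac{5}{2}$ ($T = \left(- \frac{1}{2}\right) \left(-5\right) = \frac{5}{2} \approx 2.5$)
$M{\left(s,o \right)} = 13 + \frac{5 o}{2}$ ($M{\left(s,o \right)} = 7 + \left(6 + o \frac{5}{2}\right) = 7 + \left(6 + \frac{5 o}{2}\right) = 13 + \frac{5 o}{2}$)
$q{\left(S \right)} = \frac{-82 + S}{28 + S}$ ($q{\left(S \right)} = \frac{S - 82}{S + \left(13 + \frac{5}{2} \cdot 6\right)} = \frac{-82 + S}{S + \left(13 + 15\right)} = \frac{-82 + S}{S + 28} = \frac{-82 + S}{28 + S}$)
$O{\left(l \right)} = -8 + l^{2}$
$\sqrt{O{\left(-102 \right)} + q{\left(196 \right)}} = \sqrt{\left(-8 + \left(-102\right)^{2}\right) + \frac{-82 + 196}{28 + 196}} = \sqrt{\left(-8 + 10404\right) + \frac{1}{224} \cdot 114} = \sqrt{10396 + \frac{1}{224} \cdot 114} = \sqrt{10396 + \frac{57}{112}} = \sqrt{\frac{1164409}{112}} = \frac{\sqrt{8150863}}{28}$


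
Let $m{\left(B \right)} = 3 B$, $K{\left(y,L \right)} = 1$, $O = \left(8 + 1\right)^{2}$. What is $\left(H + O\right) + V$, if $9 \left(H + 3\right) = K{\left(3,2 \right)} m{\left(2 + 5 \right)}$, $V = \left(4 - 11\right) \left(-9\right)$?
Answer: $\frac{430}{3} \approx 143.33$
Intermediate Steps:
$O = 81$ ($O = 9^{2} = 81$)
$V = 63$ ($V = \left(-7\right) \left(-9\right) = 63$)
$H = - \frac{2}{3}$ ($H = -3 + \frac{1 \cdot 3 \left(2 + 5\right)}{9} = -3 + \frac{1 \cdot 3 \cdot 7}{9} = -3 + \frac{1 \cdot 21}{9} = -3 + \frac{1}{9} \cdot 21 = -3 + \frac{7}{3} = - \frac{2}{3} \approx -0.66667$)
$\left(H + O\right) + V = \left(- \frac{2}{3} + 81\right) + 63 = \frac{241}{3} + 63 = \frac{430}{3}$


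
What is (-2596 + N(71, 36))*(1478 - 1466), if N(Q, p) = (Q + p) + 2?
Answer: -29844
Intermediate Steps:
N(Q, p) = 2 + Q + p
(-2596 + N(71, 36))*(1478 - 1466) = (-2596 + (2 + 71 + 36))*(1478 - 1466) = (-2596 + 109)*12 = -2487*12 = -29844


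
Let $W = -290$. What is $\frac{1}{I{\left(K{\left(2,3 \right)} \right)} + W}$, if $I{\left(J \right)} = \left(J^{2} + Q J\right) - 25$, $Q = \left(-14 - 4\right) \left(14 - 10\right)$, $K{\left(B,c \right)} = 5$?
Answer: $- \frac{1}{650} \approx -0.0015385$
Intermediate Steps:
$Q = -72$ ($Q = \left(-18\right) 4 = -72$)
$I{\left(J \right)} = -25 + J^{2} - 72 J$ ($I{\left(J \right)} = \left(J^{2} - 72 J\right) - 25 = -25 + J^{2} - 72 J$)
$\frac{1}{I{\left(K{\left(2,3 \right)} \right)} + W} = \frac{1}{\left(-25 + 5^{2} - 360\right) - 290} = \frac{1}{\left(-25 + 25 - 360\right) - 290} = \frac{1}{-360 - 290} = \frac{1}{-650} = - \frac{1}{650}$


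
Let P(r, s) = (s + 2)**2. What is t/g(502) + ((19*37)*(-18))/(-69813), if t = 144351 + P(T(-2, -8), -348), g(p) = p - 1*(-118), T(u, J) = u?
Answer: 2049239439/4809340 ≈ 426.10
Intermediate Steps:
P(r, s) = (2 + s)**2
g(p) = 118 + p (g(p) = p + 118 = 118 + p)
t = 264067 (t = 144351 + (2 - 348)**2 = 144351 + (-346)**2 = 144351 + 119716 = 264067)
t/g(502) + ((19*37)*(-18))/(-69813) = 264067/(118 + 502) + ((19*37)*(-18))/(-69813) = 264067/620 + (703*(-18))*(-1/69813) = 264067*(1/620) - 12654*(-1/69813) = 264067/620 + 1406/7757 = 2049239439/4809340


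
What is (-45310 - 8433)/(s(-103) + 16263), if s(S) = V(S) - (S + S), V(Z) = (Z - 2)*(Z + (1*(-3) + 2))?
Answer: -53743/27389 ≈ -1.9622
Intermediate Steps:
V(Z) = (-1 + Z)*(-2 + Z) (V(Z) = (-2 + Z)*(Z + (-3 + 2)) = (-2 + Z)*(Z - 1) = (-2 + Z)*(-1 + Z) = (-1 + Z)*(-2 + Z))
s(S) = 2 + S² - 5*S (s(S) = (2 + S² - 3*S) - (S + S) = (2 + S² - 3*S) - 2*S = 2 + S² - 5*S)
(-45310 - 8433)/(s(-103) + 16263) = (-45310 - 8433)/((2 + (-103)² - 5*(-103)) + 16263) = -53743/((2 + 10609 + 515) + 16263) = -53743/(11126 + 16263) = -53743/27389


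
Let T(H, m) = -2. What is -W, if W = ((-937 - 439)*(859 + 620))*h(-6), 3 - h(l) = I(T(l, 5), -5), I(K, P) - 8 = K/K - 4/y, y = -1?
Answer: -20351040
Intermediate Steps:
I(K, P) = 13 (I(K, P) = 8 + (K/K - 4/(-1)) = 8 + (1 - 4*(-1)) = 8 + (1 + 4) = 8 + 5 = 13)
h(l) = -10 (h(l) = 3 - 1*13 = 3 - 13 = -10)
W = 20351040 (W = ((-937 - 439)*(859 + 620))*(-10) = -1376*1479*(-10) = -2035104*(-10) = 20351040)
-W = -1*20351040 = -20351040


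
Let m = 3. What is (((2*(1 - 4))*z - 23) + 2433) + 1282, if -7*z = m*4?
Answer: 25916/7 ≈ 3702.3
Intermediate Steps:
z = -12/7 (z = -3*4/7 = -1/7*12 = -12/7 ≈ -1.7143)
(((2*(1 - 4))*z - 23) + 2433) + 1282 = (((2*(1 - 4))*(-12/7) - 23) + 2433) + 1282 = (((2*(-3))*(-12/7) - 23) + 2433) + 1282 = ((-6*(-12/7) - 23) + 2433) + 1282 = ((72/7 - 23) + 2433) + 1282 = (-89/7 + 2433) + 1282 = 16942/7 + 1282 = 25916/7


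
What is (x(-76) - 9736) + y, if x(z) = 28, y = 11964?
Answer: 2256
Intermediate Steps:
(x(-76) - 9736) + y = (28 - 9736) + 11964 = -9708 + 11964 = 2256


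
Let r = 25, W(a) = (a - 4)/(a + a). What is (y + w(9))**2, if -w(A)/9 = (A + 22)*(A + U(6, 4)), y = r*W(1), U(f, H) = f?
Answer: 71318025/4 ≈ 1.7830e+7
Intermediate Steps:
W(a) = (-4 + a)/(2*a) (W(a) = (-4 + a)/((2*a)) = (-4 + a)*(1/(2*a)) = (-4 + a)/(2*a))
y = -75/2 (y = 25*((1/2)*(-4 + 1)/1) = 25*((1/2)*1*(-3)) = 25*(-3/2) = -75/2 ≈ -37.500)
w(A) = -9*(6 + A)*(22 + A) (w(A) = -9*(A + 22)*(A + 6) = -9*(22 + A)*(6 + A) = -9*(6 + A)*(22 + A))
(y + w(9))**2 = (-75/2 + (-1188 - 252*9 - 9*9**2))**2 = (-75/2 + (-1188 - 2268 - 9*81))**2 = (-75/2 + (-1188 - 2268 - 729))**2 = (-75/2 - 4185)**2 = (-8445/2)**2 = 71318025/4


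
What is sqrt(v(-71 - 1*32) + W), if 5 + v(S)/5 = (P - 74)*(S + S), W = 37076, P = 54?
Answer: sqrt(57651) ≈ 240.11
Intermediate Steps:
v(S) = -25 - 200*S (v(S) = -25 + 5*((54 - 74)*(S + S)) = -25 + 5*(-40*S) = -25 - 200*S)
sqrt(v(-71 - 1*32) + W) = sqrt((-25 - 200*(-71 - 1*32)) + 37076) = sqrt((-25 - 200*(-71 - 32)) + 37076) = sqrt((-25 - 200*(-103)) + 37076) = sqrt((-25 + 20600) + 37076) = sqrt(20575 + 37076) = sqrt(57651)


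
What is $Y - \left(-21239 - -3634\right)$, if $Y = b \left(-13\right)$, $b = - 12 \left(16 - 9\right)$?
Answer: $18697$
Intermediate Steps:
$b = -84$ ($b = \left(-12\right) 7 = -84$)
$Y = 1092$ ($Y = \left(-84\right) \left(-13\right) = 1092$)
$Y - \left(-21239 - -3634\right) = 1092 - \left(-21239 - -3634\right) = 1092 - \left(-21239 + 3634\right) = 1092 - -17605 = 1092 + 17605 = 18697$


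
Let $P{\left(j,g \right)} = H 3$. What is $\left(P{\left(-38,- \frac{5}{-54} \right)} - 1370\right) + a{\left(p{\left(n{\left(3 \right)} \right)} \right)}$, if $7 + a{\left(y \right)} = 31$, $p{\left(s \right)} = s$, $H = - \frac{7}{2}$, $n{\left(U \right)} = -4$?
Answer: $- \frac{2713}{2} \approx -1356.5$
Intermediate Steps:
$H = - \frac{7}{2}$ ($H = \left(-7\right) \frac{1}{2} = - \frac{7}{2} \approx -3.5$)
$a{\left(y \right)} = 24$ ($a{\left(y \right)} = -7 + 31 = 24$)
$P{\left(j,g \right)} = - \frac{21}{2}$ ($P{\left(j,g \right)} = \left(- \frac{7}{2}\right) 3 = - \frac{21}{2}$)
$\left(P{\left(-38,- \frac{5}{-54} \right)} - 1370\right) + a{\left(p{\left(n{\left(3 \right)} \right)} \right)} = \left(- \frac{21}{2} - 1370\right) + 24 = - \frac{2761}{2} + 24 = - \frac{2713}{2}$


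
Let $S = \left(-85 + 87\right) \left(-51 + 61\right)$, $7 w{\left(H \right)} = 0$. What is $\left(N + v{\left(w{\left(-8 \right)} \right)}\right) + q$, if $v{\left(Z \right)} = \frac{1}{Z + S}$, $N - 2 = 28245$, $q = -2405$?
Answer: $\frac{516841}{20} \approx 25842.0$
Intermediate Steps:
$w{\left(H \right)} = 0$ ($w{\left(H \right)} = \frac{1}{7} \cdot 0 = 0$)
$N = 28247$ ($N = 2 + 28245 = 28247$)
$S = 20$ ($S = 2 \cdot 10 = 20$)
$v{\left(Z \right)} = \frac{1}{20 + Z}$ ($v{\left(Z \right)} = \frac{1}{Z + 20} = \frac{1}{20 + Z}$)
$\left(N + v{\left(w{\left(-8 \right)} \right)}\right) + q = \left(28247 + \frac{1}{20 + 0}\right) - 2405 = \left(28247 + \frac{1}{20}\right) - 2405 = \frac{564941}{20} - 2405 = \frac{516841}{20}$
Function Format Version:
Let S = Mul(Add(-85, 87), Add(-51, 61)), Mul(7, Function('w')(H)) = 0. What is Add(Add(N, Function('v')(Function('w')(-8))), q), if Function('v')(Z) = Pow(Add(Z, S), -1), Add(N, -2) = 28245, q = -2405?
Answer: Rational(516841, 20) ≈ 25842.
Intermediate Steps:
Function('w')(H) = 0 (Function('w')(H) = Mul(Rational(1, 7), 0) = 0)
N = 28247 (N = Add(2, 28245) = 28247)
S = 20 (S = Mul(2, 10) = 20)
Function('v')(Z) = Pow(Add(20, Z), -1) (Function('v')(Z) = Pow(Add(Z, 20), -1) = Pow(Add(20, Z), -1))
Add(Add(N, Function('v')(Function('w')(-8))), q) = Add(Add(28247, Pow(Add(20, 0), -1)), -2405) = Add(Add(28247, Pow(20, -1)), -2405) = Add(Add(28247, Rational(1, 20)), -2405) = Add(Rational(564941, 20), -2405) = Rational(516841, 20)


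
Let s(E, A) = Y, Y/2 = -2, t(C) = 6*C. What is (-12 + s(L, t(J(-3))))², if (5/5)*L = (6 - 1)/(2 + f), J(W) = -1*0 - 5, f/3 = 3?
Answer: 256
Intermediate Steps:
f = 9 (f = 3*3 = 9)
J(W) = -5 (J(W) = 0 - 5 = -5)
Y = -4 (Y = 2*(-2) = -4)
L = 5/11 (L = (6 - 1)/(2 + 9) = 5/11 ≈ 0.45455)
s(E, A) = -4
(-12 + s(L, t(J(-3))))² = (-12 - 4)² = (-16)² = 256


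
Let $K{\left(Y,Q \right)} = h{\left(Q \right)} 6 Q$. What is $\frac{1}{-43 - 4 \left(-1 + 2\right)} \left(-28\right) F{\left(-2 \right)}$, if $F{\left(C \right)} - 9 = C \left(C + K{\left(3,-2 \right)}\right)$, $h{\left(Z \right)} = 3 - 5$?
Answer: $- \frac{980}{47} \approx -20.851$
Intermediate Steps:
$h{\left(Z \right)} = -2$
$K{\left(Y,Q \right)} = - 12 Q$ ($K{\left(Y,Q \right)} = \left(-2\right) 6 Q = - 12 Q$)
$F{\left(C \right)} = 9 + C \left(24 + C\right)$ ($F{\left(C \right)} = 9 + C \left(C - -24\right) = 9 + C \left(C + 24\right) = 9 + C \left(24 + C\right)$)
$\frac{1}{-43 - 4 \left(-1 + 2\right)} \left(-28\right) F{\left(-2 \right)} = \frac{1}{-43 - 4 \left(-1 + 2\right)} \left(-28\right) \left(9 + \left(-2\right)^{2} + 24 \left(-2\right)\right) = \frac{1}{-43 - 4} \left(-28\right) \left(9 + 4 - 48\right) = \frac{1}{-43 - 4} \left(-28\right) \left(-35\right) = \frac{1}{-47} \left(-28\right) \left(-35\right) = \left(- \frac{1}{47}\right) \left(-28\right) \left(-35\right) = \frac{28}{47} \left(-35\right) = - \frac{980}{47}$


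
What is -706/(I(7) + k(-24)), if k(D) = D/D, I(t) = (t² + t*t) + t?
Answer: -353/53 ≈ -6.6604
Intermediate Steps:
I(t) = t + 2*t² (I(t) = (t² + t²) + t = 2*t² + t = t + 2*t²)
k(D) = 1
-706/(I(7) + k(-24)) = -706/(7*(1 + 2*7) + 1) = -706/(7*(1 + 14) + 1) = -706/(7*15 + 1) = -706/(105 + 1) = -706/106 = -706*1/106 = -353/53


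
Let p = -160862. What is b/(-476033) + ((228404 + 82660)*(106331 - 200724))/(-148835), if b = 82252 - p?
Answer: 13977370507196826/70850371555 ≈ 1.9728e+5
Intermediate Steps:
b = 243114 (b = 82252 - 1*(-160862) = 82252 + 160862 = 243114)
b/(-476033) + ((228404 + 82660)*(106331 - 200724))/(-148835) = 243114/(-476033) + ((228404 + 82660)*(106331 - 200724))/(-148835) = 243114*(-1/476033) + (311064*(-94393))*(-1/148835) = -243114/476033 - 29362264152*(-1/148835) = -243114/476033 + 29362264152/148835 = 13977370507196826/70850371555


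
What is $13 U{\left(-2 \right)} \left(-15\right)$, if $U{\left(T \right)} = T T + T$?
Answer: $-390$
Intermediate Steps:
$U{\left(T \right)} = T + T^{2}$ ($U{\left(T \right)} = T^{2} + T = T + T^{2}$)
$13 U{\left(-2 \right)} \left(-15\right) = 13 \left(- 2 \left(1 - 2\right)\right) \left(-15\right) = 13 \left(\left(-2\right) \left(-1\right)\right) \left(-15\right) = 13 \cdot 2 \left(-15\right) = 26 \left(-15\right) = -390$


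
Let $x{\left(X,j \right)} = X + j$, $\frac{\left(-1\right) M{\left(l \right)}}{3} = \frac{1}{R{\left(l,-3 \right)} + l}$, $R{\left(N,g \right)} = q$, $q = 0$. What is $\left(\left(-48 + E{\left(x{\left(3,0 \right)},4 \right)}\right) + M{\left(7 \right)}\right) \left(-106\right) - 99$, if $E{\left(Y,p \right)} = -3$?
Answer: $\frac{37467}{7} \approx 5352.4$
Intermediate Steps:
$R{\left(N,g \right)} = 0$
$M{\left(l \right)} = - \frac{3}{l}$ ($M{\left(l \right)} = - \frac{3}{0 + l} = - \frac{3}{l}$)
$\left(\left(-48 + E{\left(x{\left(3,0 \right)},4 \right)}\right) + M{\left(7 \right)}\right) \left(-106\right) - 99 = \left(\left(-48 - 3\right) - \frac{3}{7}\right) \left(-106\right) - 99 = \left(-51 - \frac{3}{7}\right) \left(-106\right) - 99 = \left(- \frac{360}{7}\right) \left(-106\right) - 99 = \frac{38160}{7} - 99 = \frac{37467}{7}$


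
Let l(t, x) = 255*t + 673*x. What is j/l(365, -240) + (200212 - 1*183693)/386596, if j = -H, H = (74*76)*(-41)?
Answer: -88012209109/26460563220 ≈ -3.3262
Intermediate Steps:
H = -230584 (H = 5624*(-41) = -230584)
j = 230584 (j = -1*(-230584) = 230584)
j/l(365, -240) + (200212 - 1*183693)/386596 = 230584/(255*365 + 673*(-240)) + (200212 - 1*183693)/386596 = 230584/(93075 - 161520) + (200212 - 183693)*(1/386596) = 230584/(-68445) + 16519*(1/386596) = 230584*(-1/68445) + 16519/386596 = -230584/68445 + 16519/386596 = -88012209109/26460563220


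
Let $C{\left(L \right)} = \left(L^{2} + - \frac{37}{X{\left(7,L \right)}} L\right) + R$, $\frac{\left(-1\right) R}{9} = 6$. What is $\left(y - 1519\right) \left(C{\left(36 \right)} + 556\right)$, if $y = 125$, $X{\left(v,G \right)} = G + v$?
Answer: $- \frac{105918908}{43} \approx -2.4632 \cdot 10^{6}$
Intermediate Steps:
$R = -54$ ($R = \left(-9\right) 6 = -54$)
$C{\left(L \right)} = -54 + L^{2} - \frac{37 L}{7 + L}$ ($C{\left(L \right)} = \left(L^{2} + - \frac{37}{L + 7} L\right) - 54 = \left(L^{2} + - \frac{37}{7 + L} L\right) - 54 = \left(L^{2} - \frac{37 L}{7 + L}\right) - 54 = -54 + L^{2} - \frac{37 L}{7 + L}$)
$\left(y - 1519\right) \left(C{\left(36 \right)} + 556\right) = \left(125 - 1519\right) \left(\frac{\left(-37\right) 36 + \left(-54 + 36^{2}\right) \left(7 + 36\right)}{7 + 36} + 556\right) = - 1394 \left(\frac{-1332 + \left(-54 + 1296\right) 43}{43} + 556\right) = - 1394 \left(\frac{-1332 + 1242 \cdot 43}{43} + 556\right) = - 1394 \left(\frac{-1332 + 53406}{43} + 556\right) = - 1394 \left(\frac{1}{43} \cdot 52074 + 556\right) = - 1394 \left(\frac{52074}{43} + 556\right) = \left(-1394\right) \frac{75982}{43} = - \frac{105918908}{43}$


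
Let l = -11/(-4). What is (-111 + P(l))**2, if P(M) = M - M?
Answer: 12321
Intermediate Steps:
l = 11/4 (l = -11*(-1/4) = 11/4 ≈ 2.7500)
P(M) = 0
(-111 + P(l))**2 = (-111 + 0)**2 = (-111)**2 = 12321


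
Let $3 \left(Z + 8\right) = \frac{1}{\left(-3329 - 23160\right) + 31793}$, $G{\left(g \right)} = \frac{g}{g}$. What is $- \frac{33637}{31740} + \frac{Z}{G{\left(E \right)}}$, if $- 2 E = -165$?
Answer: $- \frac{381297937}{42087240} \approx -9.0597$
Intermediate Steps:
$E = \frac{165}{2}$ ($E = \left(- \frac{1}{2}\right) \left(-165\right) = \frac{165}{2} \approx 82.5$)
$G{\left(g \right)} = 1$
$Z = - \frac{127295}{15912}$ ($Z = -8 + \frac{1}{3 \left(\left(-3329 - 23160\right) + 31793\right)} = -8 + \frac{1}{3 \left(-26489 + 31793\right)} = -8 + \frac{1}{3 \cdot 5304} = -8 + \frac{1}{3} \cdot \frac{1}{5304} = -8 + \frac{1}{15912} = - \frac{127295}{15912} \approx -7.9999$)
$- \frac{33637}{31740} + \frac{Z}{G{\left(E \right)}} = - \frac{33637}{31740} - \frac{127295}{15912 \cdot 1} = \left(-33637\right) \frac{1}{31740} - \frac{127295}{15912} = - \frac{33637}{31740} - \frac{127295}{15912} = - \frac{381297937}{42087240}$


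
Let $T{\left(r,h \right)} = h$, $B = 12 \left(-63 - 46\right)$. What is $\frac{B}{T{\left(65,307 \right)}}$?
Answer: $- \frac{1308}{307} \approx -4.2606$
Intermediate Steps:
$B = -1308$ ($B = 12 \left(-109\right) = -1308$)
$\frac{B}{T{\left(65,307 \right)}} = - \frac{1308}{307}$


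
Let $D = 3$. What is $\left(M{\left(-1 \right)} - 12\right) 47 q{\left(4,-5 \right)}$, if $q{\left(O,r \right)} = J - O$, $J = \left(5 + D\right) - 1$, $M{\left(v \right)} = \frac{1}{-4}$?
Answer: $- \frac{6909}{4} \approx -1727.3$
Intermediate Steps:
$M{\left(v \right)} = - \frac{1}{4}$
$J = 7$ ($J = \left(5 + 3\right) - 1 = 8 - 1 = 7$)
$q{\left(O,r \right)} = 7 - O$
$\left(M{\left(-1 \right)} - 12\right) 47 q{\left(4,-5 \right)} = \left(- \frac{1}{4} - 12\right) 47 \left(7 - 4\right) = \left(- \frac{49}{4}\right) 47 \left(7 - 4\right) = \left(- \frac{2303}{4}\right) 3 = - \frac{6909}{4}$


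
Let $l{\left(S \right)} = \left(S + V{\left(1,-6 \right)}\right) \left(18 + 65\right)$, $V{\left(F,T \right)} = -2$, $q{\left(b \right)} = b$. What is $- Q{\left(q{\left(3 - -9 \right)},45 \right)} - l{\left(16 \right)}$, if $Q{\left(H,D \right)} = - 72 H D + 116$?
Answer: $37602$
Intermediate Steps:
$Q{\left(H,D \right)} = 116 - 72 D H$ ($Q{\left(H,D \right)} = - 72 D H + 116 = 116 - 72 D H$)
$l{\left(S \right)} = -166 + 83 S$ ($l{\left(S \right)} = \left(S - 2\right) \left(18 + 65\right) = \left(-2 + S\right) 83 = -166 + 83 S$)
$- Q{\left(q{\left(3 - -9 \right)},45 \right)} - l{\left(16 \right)} = - (116 - 3240 \left(3 - -9\right)) - \left(-166 + 83 \cdot 16\right) = - (116 - 3240 \left(3 + 9\right)) - \left(-166 + 1328\right) = - (116 - 3240 \cdot 12) - 1162 = - (116 - 38880) - 1162 = \left(-1\right) \left(-38764\right) - 1162 = 38764 - 1162 = 37602$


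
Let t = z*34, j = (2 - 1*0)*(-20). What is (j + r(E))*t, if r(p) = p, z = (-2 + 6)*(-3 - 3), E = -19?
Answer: 48144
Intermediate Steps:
j = -40 (j = (2 + 0)*(-20) = 2*(-20) = -40)
z = -24 (z = 4*(-6) = -24)
t = -816 (t = -24*34 = -816)
(j + r(E))*t = (-40 - 19)*(-816) = -59*(-816) = 48144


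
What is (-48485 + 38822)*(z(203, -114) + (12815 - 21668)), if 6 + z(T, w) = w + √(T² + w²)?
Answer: 86706099 - 9663*√54205 ≈ 8.4456e+7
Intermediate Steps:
z(T, w) = -6 + w + √(T² + w²) (z(T, w) = -6 + (w + √(T² + w²)) = -6 + w + √(T² + w²))
(-48485 + 38822)*(z(203, -114) + (12815 - 21668)) = (-48485 + 38822)*((-6 - 114 + √(203² + (-114)²)) + (12815 - 21668)) = -9663*((-6 - 114 + √(41209 + 12996)) - 8853) = -9663*((-6 - 114 + √54205) - 8853) = -9663*((-120 + √54205) - 8853) = -9663*(-8973 + √54205) = 86706099 - 9663*√54205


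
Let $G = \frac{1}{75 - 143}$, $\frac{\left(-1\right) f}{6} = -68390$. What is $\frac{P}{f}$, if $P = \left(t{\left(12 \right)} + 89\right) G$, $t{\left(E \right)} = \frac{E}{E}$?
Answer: $- \frac{3}{930104} \approx -3.2254 \cdot 10^{-6}$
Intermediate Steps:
$t{\left(E \right)} = 1$
$f = 410340$ ($f = \left(-6\right) \left(-68390\right) = 410340$)
$G = - \frac{1}{68}$ ($G = \frac{1}{-68} = - \frac{1}{68} \approx -0.014706$)
$P = - \frac{45}{34}$ ($P = \left(1 + 89\right) \left(- \frac{1}{68}\right) = 90 \left(- \frac{1}{68}\right) = - \frac{45}{34} \approx -1.3235$)
$\frac{P}{f} = - \frac{45}{34 \cdot 410340} = \left(- \frac{45}{34}\right) \frac{1}{410340} = - \frac{3}{930104}$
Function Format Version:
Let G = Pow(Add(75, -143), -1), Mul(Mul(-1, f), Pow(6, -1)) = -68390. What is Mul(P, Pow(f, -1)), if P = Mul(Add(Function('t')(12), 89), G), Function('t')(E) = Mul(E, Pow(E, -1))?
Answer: Rational(-3, 930104) ≈ -3.2254e-6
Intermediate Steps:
Function('t')(E) = 1
f = 410340 (f = Mul(-6, -68390) = 410340)
G = Rational(-1, 68) (G = Pow(-68, -1) = Rational(-1, 68) ≈ -0.014706)
P = Rational(-45, 34) (P = Mul(Add(1, 89), Rational(-1, 68)) = Mul(90, Rational(-1, 68)) = Rational(-45, 34) ≈ -1.3235)
Mul(P, Pow(f, -1)) = Mul(Rational(-45, 34), Pow(410340, -1)) = Mul(Rational(-45, 34), Rational(1, 410340)) = Rational(-3, 930104)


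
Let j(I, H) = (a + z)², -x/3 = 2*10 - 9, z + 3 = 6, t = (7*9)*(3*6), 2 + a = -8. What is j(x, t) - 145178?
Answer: -145129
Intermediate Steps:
a = -10 (a = -2 - 8 = -10)
t = 1134 (t = 63*18 = 1134)
z = 3 (z = -3 + 6 = 3)
x = -33 (x = -3*(2*10 - 9) = -3*(20 - 9) = -3*11 = -33)
j(I, H) = 49 (j(I, H) = (-10 + 3)² = (-7)² = 49)
j(x, t) - 145178 = 49 - 145178 = -145129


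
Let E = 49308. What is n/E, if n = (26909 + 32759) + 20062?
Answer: 5695/3522 ≈ 1.6170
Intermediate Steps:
n = 79730 (n = 59668 + 20062 = 79730)
n/E = 79730/49308 = 79730*(1/49308) = 5695/3522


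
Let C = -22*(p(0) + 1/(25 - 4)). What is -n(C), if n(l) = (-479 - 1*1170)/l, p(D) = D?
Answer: -34629/22 ≈ -1574.0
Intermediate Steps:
C = -22/21 (C = -22*(0 + 1/(25 - 4)) = -22*(0 + 1/21) = -22*1/21 = -22/21 ≈ -1.0476)
n(l) = -1649/l (n(l) = (-479 - 1170)/l = -1649/l)
-n(C) = -(-1649)/(-22/21) = -(-1649)*(-21)/22 = -1*34629/22 = -34629/22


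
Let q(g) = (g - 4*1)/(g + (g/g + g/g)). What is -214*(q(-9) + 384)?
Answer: -578014/7 ≈ -82573.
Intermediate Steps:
q(g) = (-4 + g)/(2 + g) (q(g) = (g - 4)/(g + (1 + 1)) = (-4 + g)/(g + 2) = (-4 + g)/(2 + g))
-214*(q(-9) + 384) = -214*((-4 - 9)/(2 - 9) + 384) = -214*(-13/(-7) + 384) = -214*(-1/7*(-13) + 384) = -214*(13/7 + 384) = -214*2701/7 = -578014/7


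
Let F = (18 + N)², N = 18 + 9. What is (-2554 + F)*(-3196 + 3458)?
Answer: -138598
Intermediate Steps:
N = 27
F = 2025 (F = (18 + 27)² = 45² = 2025)
(-2554 + F)*(-3196 + 3458) = (-2554 + 2025)*(-3196 + 3458) = -529*262 = -138598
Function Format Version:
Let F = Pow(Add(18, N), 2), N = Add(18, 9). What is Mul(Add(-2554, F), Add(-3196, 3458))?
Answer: -138598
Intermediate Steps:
N = 27
F = 2025 (F = Pow(Add(18, 27), 2) = Pow(45, 2) = 2025)
Mul(Add(-2554, F), Add(-3196, 3458)) = Mul(Add(-2554, 2025), Add(-3196, 3458)) = Mul(-529, 262) = -138598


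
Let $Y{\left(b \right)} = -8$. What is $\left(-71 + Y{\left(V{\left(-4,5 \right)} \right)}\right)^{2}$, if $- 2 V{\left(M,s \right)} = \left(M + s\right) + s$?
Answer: $6241$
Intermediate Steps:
$V{\left(M,s \right)} = - s - \frac{M}{2}$ ($V{\left(M,s \right)} = - \frac{\left(M + s\right) + s}{2} = - \frac{M + 2 s}{2} = - s - \frac{M}{2}$)
$\left(-71 + Y{\left(V{\left(-4,5 \right)} \right)}\right)^{2} = \left(-71 - 8\right)^{2} = \left(-79\right)^{2} = 6241$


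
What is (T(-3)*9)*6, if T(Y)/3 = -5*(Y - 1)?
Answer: 3240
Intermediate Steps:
T(Y) = 15 - 15*Y (T(Y) = 3*(-5*(Y - 1)) = 3*(-5*(-1 + Y)) = 3*(5 - 5*Y) = 15 - 15*Y)
(T(-3)*9)*6 = ((15 - 15*(-3))*9)*6 = ((15 + 45)*9)*6 = (60*9)*6 = 540*6 = 3240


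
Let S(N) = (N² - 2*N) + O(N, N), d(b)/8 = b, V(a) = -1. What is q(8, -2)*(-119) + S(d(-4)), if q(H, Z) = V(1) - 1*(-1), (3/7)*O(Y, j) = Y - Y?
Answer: 1088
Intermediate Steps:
d(b) = 8*b
O(Y, j) = 0 (O(Y, j) = 7*(Y - Y)/3 = (7/3)*0 = 0)
q(H, Z) = 0 (q(H, Z) = -1 - 1*(-1) = -1 + 1 = 0)
S(N) = N² - 2*N (S(N) = (N² - 2*N) + 0 = N² - 2*N)
q(8, -2)*(-119) + S(d(-4)) = 0*(-119) + (8*(-4))*(-2 + 8*(-4)) = 0 - 32*(-2 - 32) = 0 - 32*(-34) = 0 + 1088 = 1088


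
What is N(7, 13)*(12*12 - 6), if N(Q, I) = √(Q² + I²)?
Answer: 138*√218 ≈ 2037.5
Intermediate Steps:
N(Q, I) = √(I² + Q²)
N(7, 13)*(12*12 - 6) = √(13² + 7²)*(12*12 - 6) = √(169 + 49)*(144 - 6) = √218*138 = 138*√218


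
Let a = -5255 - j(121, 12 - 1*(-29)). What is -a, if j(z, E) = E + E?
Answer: 5337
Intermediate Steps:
j(z, E) = 2*E
a = -5337 (a = -5255 - 2*(12 - 1*(-29)) = -5255 - 2*(12 + 29) = -5255 - 2*41 = -5255 - 1*82 = -5255 - 82 = -5337)
-a = -1*(-5337) = 5337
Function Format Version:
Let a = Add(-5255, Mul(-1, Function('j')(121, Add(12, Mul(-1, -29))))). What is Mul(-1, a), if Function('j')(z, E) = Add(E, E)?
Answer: 5337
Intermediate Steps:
Function('j')(z, E) = Mul(2, E)
a = -5337 (a = Add(-5255, Mul(-1, Mul(2, Add(12, Mul(-1, -29))))) = Add(-5255, Mul(-1, Mul(2, Add(12, 29)))) = Add(-5255, Mul(-1, Mul(2, 41))) = Add(-5255, Mul(-1, 82)) = Add(-5255, -82) = -5337)
Mul(-1, a) = Mul(-1, -5337) = 5337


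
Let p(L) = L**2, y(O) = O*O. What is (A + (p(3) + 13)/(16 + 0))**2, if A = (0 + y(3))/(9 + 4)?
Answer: 46225/10816 ≈ 4.2738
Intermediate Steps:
y(O) = O**2
A = 9/13 (A = (0 + 3**2)/(9 + 4) = (0 + 9)/13 = 9*(1/13) = 9/13 ≈ 0.69231)
(A + (p(3) + 13)/(16 + 0))**2 = (9/13 + (3**2 + 13)/(16 + 0))**2 = (9/13 + (9 + 13)/16)**2 = (9/13 + 22*(1/16))**2 = (9/13 + 11/8)**2 = (215/104)**2 = 46225/10816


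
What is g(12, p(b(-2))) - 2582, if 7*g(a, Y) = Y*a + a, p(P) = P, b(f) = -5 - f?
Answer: -18098/7 ≈ -2585.4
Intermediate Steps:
g(a, Y) = a/7 + Y*a/7 (g(a, Y) = (Y*a + a)/7 = (a + Y*a)/7 = a/7 + Y*a/7)
g(12, p(b(-2))) - 2582 = (⅐)*12*(1 + (-5 - 1*(-2))) - 2582 = (⅐)*12*(1 + (-5 + 2)) - 2582 = (⅐)*12*(1 - 3) - 2582 = (⅐)*12*(-2) - 2582 = -24/7 - 2582 = -18098/7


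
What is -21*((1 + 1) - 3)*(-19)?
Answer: -399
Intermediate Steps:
-21*((1 + 1) - 3)*(-19) = -21*(2 - 3)*(-19) = -21*(-1)*(-19) = 21*(-19) = -399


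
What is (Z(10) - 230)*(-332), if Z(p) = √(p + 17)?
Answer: 76360 - 996*√3 ≈ 74635.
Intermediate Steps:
Z(p) = √(17 + p)
(Z(10) - 230)*(-332) = (√(17 + 10) - 230)*(-332) = (√27 - 230)*(-332) = (3*√3 - 230)*(-332) = (-230 + 3*√3)*(-332) = 76360 - 996*√3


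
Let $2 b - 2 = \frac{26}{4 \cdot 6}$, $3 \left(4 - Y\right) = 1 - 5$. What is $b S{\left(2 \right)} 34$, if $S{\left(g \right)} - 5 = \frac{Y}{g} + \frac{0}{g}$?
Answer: $\frac{14467}{36} \approx 401.86$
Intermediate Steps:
$Y = \frac{16}{3}$ ($Y = 4 - \frac{1 - 5}{3} = 4 - - \frac{4}{3} = 4 + \frac{4}{3} = \frac{16}{3} \approx 5.3333$)
$b = \frac{37}{24}$ ($b = 1 + \frac{26 \frac{1}{4 \cdot 6}}{2} = 1 + \frac{26 \cdot \frac{1}{24}}{2} = 1 + \frac{1}{2} \cdot \frac{13}{12} = 1 + \frac{13}{24} = \frac{37}{24} \approx 1.5417$)
$S{\left(g \right)} = 5 + \frac{16}{3 g}$ ($S{\left(g \right)} = 5 + \left(\frac{16}{3 g} + \frac{0}{g}\right) = 5 + \left(\frac{16}{3 g} + 0\right) = 5 + \frac{16}{3 g}$)
$b S{\left(2 \right)} 34 = \frac{37 \left(5 + \frac{16}{3 \cdot 2}\right)}{24} \cdot 34 = \frac{37 \left(5 + \frac{16}{3} \cdot \frac{1}{2}\right)}{24} \cdot 34 = \frac{37 \left(5 + \frac{8}{3}\right)}{24} \cdot 34 = \frac{37}{24} \cdot \frac{23}{3} \cdot 34 = \frac{851}{72} \cdot 34 = \frac{14467}{36}$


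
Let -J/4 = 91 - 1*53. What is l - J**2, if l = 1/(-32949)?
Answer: -761253697/32949 ≈ -23104.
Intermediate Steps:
J = -152 (J = -4*(91 - 1*53) = -4*(91 - 53) = -4*38 = -152)
l = -1/32949 ≈ -3.0350e-5
l - J**2 = -1/32949 - 1*(-152)**2 = -1/32949 - 1*23104 = -1/32949 - 23104 = -761253697/32949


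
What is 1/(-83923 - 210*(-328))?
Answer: -1/15043 ≈ -6.6476e-5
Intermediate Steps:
1/(-83923 - 210*(-328)) = 1/(-83923 + 68880) = 1/(-15043) = -1/15043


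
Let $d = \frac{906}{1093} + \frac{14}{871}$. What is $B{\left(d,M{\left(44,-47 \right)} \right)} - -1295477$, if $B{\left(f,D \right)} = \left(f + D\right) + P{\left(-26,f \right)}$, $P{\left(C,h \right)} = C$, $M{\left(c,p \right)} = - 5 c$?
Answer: $\frac{1233064602121}{952003} \approx 1.2952 \cdot 10^{6}$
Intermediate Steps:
$d = \frac{804428}{952003}$ ($d = 906 \cdot \frac{1}{1093} + 14 \cdot \frac{1}{871} = \frac{906}{1093} + \frac{14}{871} = \frac{804428}{952003} \approx 0.84499$)
$B{\left(f,D \right)} = -26 + D + f$ ($B{\left(f,D \right)} = \left(f + D\right) - 26 = \left(D + f\right) - 26 = -26 + D + f$)
$B{\left(d,M{\left(44,-47 \right)} \right)} - -1295477 = \left(-26 - 220 + \frac{804428}{952003}\right) - -1295477 = \left(-26 - 220 + \frac{804428}{952003}\right) + 1295477 = - \frac{233388310}{952003} + 1295477 = \frac{1233064602121}{952003}$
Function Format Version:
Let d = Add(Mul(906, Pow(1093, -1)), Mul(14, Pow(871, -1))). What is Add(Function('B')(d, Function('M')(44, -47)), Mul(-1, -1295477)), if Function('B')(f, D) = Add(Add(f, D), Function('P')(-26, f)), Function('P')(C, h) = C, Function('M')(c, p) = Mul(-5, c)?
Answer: Rational(1233064602121, 952003) ≈ 1.2952e+6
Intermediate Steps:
d = Rational(804428, 952003) (d = Add(Mul(906, Rational(1, 1093)), Mul(14, Rational(1, 871))) = Add(Rational(906, 1093), Rational(14, 871)) = Rational(804428, 952003) ≈ 0.84499)
Function('B')(f, D) = Add(-26, D, f) (Function('B')(f, D) = Add(Add(f, D), -26) = Add(Add(D, f), -26) = Add(-26, D, f))
Add(Function('B')(d, Function('M')(44, -47)), Mul(-1, -1295477)) = Add(Add(-26, Mul(-5, 44), Rational(804428, 952003)), Mul(-1, -1295477)) = Add(Add(-26, -220, Rational(804428, 952003)), 1295477) = Add(Rational(-233388310, 952003), 1295477) = Rational(1233064602121, 952003)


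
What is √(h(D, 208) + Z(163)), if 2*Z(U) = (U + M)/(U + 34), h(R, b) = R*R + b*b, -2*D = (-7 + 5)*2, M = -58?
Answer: √6716792618/394 ≈ 208.01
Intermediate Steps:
D = 2 (D = -(-7 + 5)*2/2 = -(-1)*2 = -½*(-4) = 2)
h(R, b) = R² + b²
Z(U) = (-58 + U)/(2*(34 + U)) (Z(U) = ((U - 58)/(U + 34))/2 = ((-58 + U)/(34 + U))/2 = (-58 + U)/(2*(34 + U)))
√(h(D, 208) + Z(163)) = √((2² + 208²) + (-58 + 163)/(2*(34 + 163))) = √((4 + 43264) + (½)*105/197) = √(43268 + (½)*(1/197)*105) = √(43268 + 105/394) = √(17047697/394) = √6716792618/394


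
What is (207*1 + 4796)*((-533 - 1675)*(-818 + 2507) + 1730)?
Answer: -18649092746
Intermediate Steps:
(207*1 + 4796)*((-533 - 1675)*(-818 + 2507) + 1730) = (207 + 4796)*(-2208*1689 + 1730) = 5003*(-3729312 + 1730) = 5003*(-3727582) = -18649092746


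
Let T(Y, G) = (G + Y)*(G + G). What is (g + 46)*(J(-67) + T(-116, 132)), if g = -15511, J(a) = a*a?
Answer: -134746545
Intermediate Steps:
J(a) = a²
T(Y, G) = 2*G*(G + Y) (T(Y, G) = (G + Y)*(2*G) = 2*G*(G + Y))
(g + 46)*(J(-67) + T(-116, 132)) = (-15511 + 46)*((-67)² + 2*132*(132 - 116)) = -15465*(4489 + 2*132*16) = -15465*(4489 + 4224) = -15465*8713 = -134746545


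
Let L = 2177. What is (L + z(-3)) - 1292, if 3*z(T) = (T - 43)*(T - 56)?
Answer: 5369/3 ≈ 1789.7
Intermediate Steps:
z(T) = (-56 + T)*(-43 + T)/3 (z(T) = ((T - 43)*(T - 56))/3 = ((-43 + T)*(-56 + T))/3 = ((-56 + T)*(-43 + T))/3 = (-56 + T)*(-43 + T)/3)
(L + z(-3)) - 1292 = (2177 + (2408/3 - 33*(-3) + (⅓)*(-3)²)) - 1292 = (2177 + (2408/3 + 99 + (⅓)*9)) - 1292 = (2177 + (2408/3 + 99 + 3)) - 1292 = (2177 + 2714/3) - 1292 = 9245/3 - 1292 = 5369/3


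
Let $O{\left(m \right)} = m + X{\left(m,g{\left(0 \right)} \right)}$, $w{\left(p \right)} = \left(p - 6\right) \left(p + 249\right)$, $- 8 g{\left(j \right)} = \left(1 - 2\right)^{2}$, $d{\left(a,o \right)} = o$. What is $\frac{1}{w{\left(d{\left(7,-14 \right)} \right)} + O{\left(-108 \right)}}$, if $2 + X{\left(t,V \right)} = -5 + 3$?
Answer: $- \frac{1}{4812} \approx -0.00020781$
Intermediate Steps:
$g{\left(j \right)} = - \frac{1}{8}$ ($g{\left(j \right)} = - \frac{\left(1 - 2\right)^{2}}{8} = - \frac{\left(-1\right)^{2}}{8} = \left(- \frac{1}{8}\right) 1 = - \frac{1}{8}$)
$X{\left(t,V \right)} = -4$ ($X{\left(t,V \right)} = -2 + \left(-5 + 3\right) = -2 - 2 = -4$)
$w{\left(p \right)} = \left(-6 + p\right) \left(249 + p\right)$
$O{\left(m \right)} = -4 + m$ ($O{\left(m \right)} = m - 4 = -4 + m$)
$\frac{1}{w{\left(d{\left(7,-14 \right)} \right)} + O{\left(-108 \right)}} = \frac{1}{\left(-1494 + \left(-14\right)^{2} + 243 \left(-14\right)\right) - 112} = \frac{1}{\left(-1494 + 196 - 3402\right) - 112} = \frac{1}{-4700 - 112} = \frac{1}{-4812} = - \frac{1}{4812}$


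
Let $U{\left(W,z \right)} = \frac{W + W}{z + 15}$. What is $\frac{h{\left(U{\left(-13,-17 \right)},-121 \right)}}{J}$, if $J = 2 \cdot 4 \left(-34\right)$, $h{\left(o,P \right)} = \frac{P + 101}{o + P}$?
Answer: $- \frac{5}{7344} \approx -0.00068083$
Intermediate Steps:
$U{\left(W,z \right)} = \frac{2 W}{15 + z}$
$h{\left(o,P \right)} = \frac{101 + P}{P + o}$
$J = -272$ ($J = 8 \left(-34\right) = -272$)
$\frac{h{\left(U{\left(-13,-17 \right)},-121 \right)}}{J} = \frac{\frac{1}{-121 + 2 \left(-13\right) \frac{1}{15 - 17}} \left(101 - 121\right)}{-272} = \frac{1}{-121 + 2 \left(-13\right) \frac{1}{-2}} \left(-20\right) \left(- \frac{1}{272}\right) = \frac{1}{-121 + 2 \left(-13\right) \left(- \frac{1}{2}\right)} \left(-20\right) \left(- \frac{1}{272}\right) = \frac{1}{-121 + 13} \left(-20\right) \left(- \frac{1}{272}\right) = \frac{1}{-108} \left(-20\right) \left(- \frac{1}{272}\right) = \left(- \frac{1}{108}\right) \left(-20\right) \left(- \frac{1}{272}\right) = \frac{5}{27} \left(- \frac{1}{272}\right) = - \frac{5}{7344}$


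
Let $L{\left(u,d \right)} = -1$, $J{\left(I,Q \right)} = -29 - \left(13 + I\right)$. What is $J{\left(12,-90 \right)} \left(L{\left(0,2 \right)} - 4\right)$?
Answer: $270$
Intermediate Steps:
$J{\left(I,Q \right)} = -42 - I$ ($J{\left(I,Q \right)} = -29 - \left(13 + I\right) = -42 - I$)
$J{\left(12,-90 \right)} \left(L{\left(0,2 \right)} - 4\right) = \left(-42 - 12\right) \left(-1 - 4\right) = \left(-42 - 12\right) \left(-5\right) = \left(-54\right) \left(-5\right) = 270$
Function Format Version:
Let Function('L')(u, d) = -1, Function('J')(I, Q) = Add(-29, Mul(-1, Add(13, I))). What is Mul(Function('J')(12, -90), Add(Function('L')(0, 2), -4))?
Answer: 270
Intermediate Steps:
Function('J')(I, Q) = Add(-42, Mul(-1, I)) (Function('J')(I, Q) = Add(-29, Add(-13, Mul(-1, I))) = Add(-42, Mul(-1, I)))
Mul(Function('J')(12, -90), Add(Function('L')(0, 2), -4)) = Mul(Add(-42, Mul(-1, 12)), Add(-1, -4)) = Mul(Add(-42, -12), -5) = Mul(-54, -5) = 270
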